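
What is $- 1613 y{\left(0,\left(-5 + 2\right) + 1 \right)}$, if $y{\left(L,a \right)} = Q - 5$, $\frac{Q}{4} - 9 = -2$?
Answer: $-37099$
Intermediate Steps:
$Q = 28$ ($Q = 36 + 4 \left(-2\right) = 36 - 8 = 28$)
$y{\left(L,a \right)} = 23$ ($y{\left(L,a \right)} = 28 - 5 = 23$)
$- 1613 y{\left(0,\left(-5 + 2\right) + 1 \right)} = \left(-1613\right) 23 = -37099$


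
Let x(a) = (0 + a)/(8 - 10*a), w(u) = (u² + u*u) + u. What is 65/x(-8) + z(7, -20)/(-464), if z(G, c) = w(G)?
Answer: -331865/464 ≈ -715.23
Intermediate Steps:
w(u) = u + 2*u² (w(u) = (u² + u²) + u = 2*u² + u = u + 2*u²)
z(G, c) = G*(1 + 2*G)
x(a) = a/(8 - 10*a)
65/x(-8) + z(7, -20)/(-464) = 65/((-1*(-8)/(-8 + 10*(-8)))) + (7*(1 + 2*7))/(-464) = 65/((-1*(-8)/(-8 - 80))) + (7*(1 + 14))*(-1/464) = 65/((-1*(-8)/(-88))) + (7*15)*(-1/464) = 65/((-1*(-8)*(-1/88))) + 105*(-1/464) = 65/(-1/11) - 105/464 = 65*(-11) - 105/464 = -715 - 105/464 = -331865/464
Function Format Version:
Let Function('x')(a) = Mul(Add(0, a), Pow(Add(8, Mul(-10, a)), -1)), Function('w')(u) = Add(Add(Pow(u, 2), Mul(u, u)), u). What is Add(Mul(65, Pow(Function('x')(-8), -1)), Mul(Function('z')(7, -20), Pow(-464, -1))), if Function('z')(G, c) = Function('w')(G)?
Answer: Rational(-331865, 464) ≈ -715.23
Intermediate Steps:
Function('w')(u) = Add(u, Mul(2, Pow(u, 2))) (Function('w')(u) = Add(Add(Pow(u, 2), Pow(u, 2)), u) = Add(Mul(2, Pow(u, 2)), u) = Add(u, Mul(2, Pow(u, 2))))
Function('z')(G, c) = Mul(G, Add(1, Mul(2, G)))
Function('x')(a) = Mul(a, Pow(Add(8, Mul(-10, a)), -1))
Add(Mul(65, Pow(Function('x')(-8), -1)), Mul(Function('z')(7, -20), Pow(-464, -1))) = Add(Mul(65, Pow(Mul(-1, -8, Pow(Add(-8, Mul(10, -8)), -1)), -1)), Mul(Mul(7, Add(1, Mul(2, 7))), Pow(-464, -1))) = Add(Mul(65, Pow(Mul(-1, -8, Pow(Add(-8, -80), -1)), -1)), Mul(Mul(7, Add(1, 14)), Rational(-1, 464))) = Add(Mul(65, Pow(Mul(-1, -8, Pow(-88, -1)), -1)), Mul(Mul(7, 15), Rational(-1, 464))) = Add(Mul(65, Pow(Mul(-1, -8, Rational(-1, 88)), -1)), Mul(105, Rational(-1, 464))) = Add(Mul(65, Pow(Rational(-1, 11), -1)), Rational(-105, 464)) = Add(Mul(65, -11), Rational(-105, 464)) = Add(-715, Rational(-105, 464)) = Rational(-331865, 464)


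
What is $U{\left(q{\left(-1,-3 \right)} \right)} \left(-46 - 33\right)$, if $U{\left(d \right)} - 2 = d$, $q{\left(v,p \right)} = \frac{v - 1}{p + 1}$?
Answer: $-237$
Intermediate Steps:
$q{\left(v,p \right)} = \frac{-1 + v}{1 + p}$
$U{\left(d \right)} = 2 + d$
$U{\left(q{\left(-1,-3 \right)} \right)} \left(-46 - 33\right) = \left(2 + \frac{-1 - 1}{1 - 3}\right) \left(-46 - 33\right) = \left(2 + \frac{1}{-2} \left(-2\right)\right) \left(-79\right) = \left(2 - -1\right) \left(-79\right) = \left(2 + 1\right) \left(-79\right) = 3 \left(-79\right) = -237$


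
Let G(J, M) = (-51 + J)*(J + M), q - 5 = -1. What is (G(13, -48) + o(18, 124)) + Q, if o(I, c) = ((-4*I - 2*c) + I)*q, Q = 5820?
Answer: 5942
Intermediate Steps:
q = 4 (q = 5 - 1 = 4)
o(I, c) = -12*I - 8*c (o(I, c) = ((-4*I - 2*c) + I)*4 = (-3*I - 2*c)*4 = -12*I - 8*c)
(G(13, -48) + o(18, 124)) + Q = ((13² - 51*13 - 51*(-48) + 13*(-48)) + (-12*18 - 8*124)) + 5820 = ((169 - 663 + 2448 - 624) + (-216 - 992)) + 5820 = (1330 - 1208) + 5820 = 122 + 5820 = 5942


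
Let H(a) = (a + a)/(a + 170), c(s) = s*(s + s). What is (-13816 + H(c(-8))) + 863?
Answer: -1929869/149 ≈ -12952.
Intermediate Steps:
c(s) = 2*s**2 (c(s) = s*(2*s) = 2*s**2)
H(a) = 2*a/(170 + a) (H(a) = (2*a)/(170 + a) = 2*a/(170 + a))
(-13816 + H(c(-8))) + 863 = (-13816 + 2*(2*(-8)**2)/(170 + 2*(-8)**2)) + 863 = (-13816 + 2*(2*64)/(170 + 2*64)) + 863 = (-13816 + 2*128/(170 + 128)) + 863 = (-13816 + 2*128/298) + 863 = (-13816 + 2*128*(1/298)) + 863 = (-13816 + 128/149) + 863 = -2058456/149 + 863 = -1929869/149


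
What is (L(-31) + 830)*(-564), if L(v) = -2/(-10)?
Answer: -2341164/5 ≈ -4.6823e+5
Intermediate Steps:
L(v) = 1/5 (L(v) = -2*(-1/10) = 1/5)
(L(-31) + 830)*(-564) = (1/5 + 830)*(-564) = (4151/5)*(-564) = -2341164/5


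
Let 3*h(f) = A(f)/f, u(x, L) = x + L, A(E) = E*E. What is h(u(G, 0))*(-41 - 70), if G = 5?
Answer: -185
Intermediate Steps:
A(E) = E²
u(x, L) = L + x
h(f) = f/3 (h(f) = (f²/f)/3 = f/3)
h(u(G, 0))*(-41 - 70) = ((0 + 5)/3)*(-41 - 70) = ((⅓)*5)*(-111) = (5/3)*(-111) = -185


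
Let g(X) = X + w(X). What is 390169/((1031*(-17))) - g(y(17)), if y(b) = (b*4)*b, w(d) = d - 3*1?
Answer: -40860012/17527 ≈ -2331.3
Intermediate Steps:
w(d) = -3 + d (w(d) = d - 3 = -3 + d)
y(b) = 4*b² (y(b) = (4*b)*b = 4*b²)
g(X) = -3 + 2*X (g(X) = X + (-3 + X) = -3 + 2*X)
390169/((1031*(-17))) - g(y(17)) = 390169/((1031*(-17))) - (-3 + 2*(4*17²)) = 390169/(-17527) - (-3 + 2*(4*289)) = 390169*(-1/17527) - (-3 + 2*1156) = -390169/17527 - (-3 + 2312) = -390169/17527 - 1*2309 = -390169/17527 - 2309 = -40860012/17527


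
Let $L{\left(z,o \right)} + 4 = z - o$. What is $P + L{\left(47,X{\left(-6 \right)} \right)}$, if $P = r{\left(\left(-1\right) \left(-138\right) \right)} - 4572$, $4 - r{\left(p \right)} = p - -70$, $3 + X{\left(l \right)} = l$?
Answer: $-4724$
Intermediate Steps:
$X{\left(l \right)} = -3 + l$
$L{\left(z,o \right)} = -4 + z - o$ ($L{\left(z,o \right)} = -4 - \left(o - z\right) = -4 + z - o$)
$r{\left(p \right)} = -66 - p$ ($r{\left(p \right)} = 4 - \left(p - -70\right) = 4 - \left(p + 70\right) = 4 - \left(70 + p\right) = -66 - p$)
$P = -4776$ ($P = \left(-66 - \left(-1\right) \left(-138\right)\right) - 4572 = \left(-66 - 138\right) - 4572 = -204 - 4572 = -4776$)
$P + L{\left(47,X{\left(-6 \right)} \right)} = -4776 - -52 = -4776 + \left(-4 + 47 + 9\right) = -4776 + 52 = -4724$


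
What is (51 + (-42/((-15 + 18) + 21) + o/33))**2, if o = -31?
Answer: 40666129/17424 ≈ 2333.9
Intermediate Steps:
(51 + (-42/((-15 + 18) + 21) + o/33))**2 = (51 + (-42/((-15 + 18) + 21) - 31/33))**2 = (51 + (-42/(3 + 21) - 31*1/33))**2 = (51 + (-42/24 - 31/33))**2 = (51 + (-42*1/24 - 31/33))**2 = (51 + (-7/4 - 31/33))**2 = (51 - 355/132)**2 = (6377/132)**2 = 40666129/17424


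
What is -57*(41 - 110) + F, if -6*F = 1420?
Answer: 11089/3 ≈ 3696.3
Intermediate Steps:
F = -710/3 (F = -⅙*1420 = -710/3 ≈ -236.67)
-57*(41 - 110) + F = -57*(41 - 110) - 710/3 = -57*(-69) - 710/3 = 3933 - 710/3 = 11089/3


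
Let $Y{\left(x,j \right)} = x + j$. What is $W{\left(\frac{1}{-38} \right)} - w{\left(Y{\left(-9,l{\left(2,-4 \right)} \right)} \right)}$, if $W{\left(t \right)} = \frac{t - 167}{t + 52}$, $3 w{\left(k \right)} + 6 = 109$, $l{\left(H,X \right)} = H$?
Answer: $- \frac{222466}{5925} \approx -37.547$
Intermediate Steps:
$Y{\left(x,j \right)} = j + x$
$w{\left(k \right)} = \frac{103}{3}$ ($w{\left(k \right)} = -2 + \frac{1}{3} \cdot 109 = -2 + \frac{109}{3} = \frac{103}{3}$)
$W{\left(t \right)} = \frac{-167 + t}{52 + t}$
$W{\left(\frac{1}{-38} \right)} - w{\left(Y{\left(-9,l{\left(2,-4 \right)} \right)} \right)} = \frac{-167 + \frac{1}{-38}}{52 + \frac{1}{-38}} - \frac{103}{3} = \frac{-167 - \frac{1}{38}}{52 - \frac{1}{38}} - \frac{103}{3} = \frac{1}{\frac{1975}{38}} \left(- \frac{6347}{38}\right) - \frac{103}{3} = \frac{38}{1975} \left(- \frac{6347}{38}\right) - \frac{103}{3} = - \frac{6347}{1975} - \frac{103}{3} = - \frac{222466}{5925}$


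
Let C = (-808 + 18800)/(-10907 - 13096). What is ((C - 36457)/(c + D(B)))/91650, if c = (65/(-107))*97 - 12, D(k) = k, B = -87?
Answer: 93635203841/37173486905100 ≈ 0.0025189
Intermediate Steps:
C = -17992/24003 (C = 17992/(-24003) = 17992*(-1/24003) = -17992/24003 ≈ -0.74957)
c = -7589/107 (c = (65*(-1/107))*97 - 12 = -65/107*97 - 12 = -6305/107 - 12 = -7589/107 ≈ -70.925)
((C - 36457)/(c + D(B)))/91650 = ((-17992/24003 - 36457)/(-7589/107 - 87))/91650 = -875095363/(24003*(-16898/107))*(1/91650) = -875095363/24003*(-107/16898)*(1/91650) = (93635203841/405602694)*(1/91650) = 93635203841/37173486905100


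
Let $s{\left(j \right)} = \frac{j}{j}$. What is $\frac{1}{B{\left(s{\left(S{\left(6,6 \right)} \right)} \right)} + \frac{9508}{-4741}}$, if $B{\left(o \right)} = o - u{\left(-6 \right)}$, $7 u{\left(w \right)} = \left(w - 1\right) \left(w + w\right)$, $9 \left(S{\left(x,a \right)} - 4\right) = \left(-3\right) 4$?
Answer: $- \frac{4741}{61659} \approx -0.076891$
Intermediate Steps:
$S{\left(x,a \right)} = \frac{8}{3}$ ($S{\left(x,a \right)} = 4 + \frac{\left(-3\right) 4}{9} = 4 + \frac{1}{9} \left(-12\right) = 4 - \frac{4}{3} = \frac{8}{3}$)
$u{\left(w \right)} = \frac{2 w \left(-1 + w\right)}{7}$ ($u{\left(w \right)} = \frac{\left(w - 1\right) \left(w + w\right)}{7} = \frac{\left(-1 + w\right) 2 w}{7} = \frac{2 w \left(-1 + w\right)}{7}$)
$s{\left(j \right)} = 1$
$B{\left(o \right)} = -12 + o$ ($B{\left(o \right)} = o - \frac{2}{7} \left(-6\right) \left(-1 - 6\right) = o - \frac{2}{7} \left(-6\right) \left(-7\right) = o - 12 = -12 + o$)
$\frac{1}{B{\left(s{\left(S{\left(6,6 \right)} \right)} \right)} + \frac{9508}{-4741}} = \frac{1}{\left(-12 + 1\right) + \frac{9508}{-4741}} = \frac{1}{-11 + 9508 \left(- \frac{1}{4741}\right)} = \frac{1}{-11 - \frac{9508}{4741}} = \frac{1}{- \frac{61659}{4741}} = - \frac{4741}{61659}$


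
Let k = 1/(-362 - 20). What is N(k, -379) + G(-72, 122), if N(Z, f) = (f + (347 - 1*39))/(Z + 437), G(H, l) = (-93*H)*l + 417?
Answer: 136439154835/166933 ≈ 8.1733e+5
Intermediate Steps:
G(H, l) = 417 - 93*H*l (G(H, l) = -93*H*l + 417 = 417 - 93*H*l)
k = -1/382 (k = 1/(-382) = -1/382 ≈ -0.0026178)
N(Z, f) = (308 + f)/(437 + Z) (N(Z, f) = (f + (347 - 39))/(437 + Z) = (f + 308)/(437 + Z) = (308 + f)/(437 + Z))
N(k, -379) + G(-72, 122) = (308 - 379)/(437 - 1/382) + (417 - 93*(-72)*122) = -71/(166933/382) + (417 + 816912) = (382/166933)*(-71) + 817329 = -27122/166933 + 817329 = 136439154835/166933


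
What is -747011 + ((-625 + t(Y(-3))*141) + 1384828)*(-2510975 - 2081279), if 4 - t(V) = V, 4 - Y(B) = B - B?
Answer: -6356612510573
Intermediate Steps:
Y(B) = 4 (Y(B) = 4 - (B - B) = 4 - 1*0 = 4 + 0 = 4)
t(V) = 4 - V
-747011 + ((-625 + t(Y(-3))*141) + 1384828)*(-2510975 - 2081279) = -747011 + ((-625 + (4 - 1*4)*141) + 1384828)*(-2510975 - 2081279) = -747011 + ((-625 + (4 - 4)*141) + 1384828)*(-4592254) = -747011 + ((-625 + 0*141) + 1384828)*(-4592254) = -747011 + ((-625 + 0) + 1384828)*(-4592254) = -747011 + (-625 + 1384828)*(-4592254) = -747011 + 1384203*(-4592254) = -747011 - 6356611763562 = -6356612510573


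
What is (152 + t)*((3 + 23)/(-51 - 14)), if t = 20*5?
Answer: -504/5 ≈ -100.80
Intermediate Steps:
t = 100
(152 + t)*((3 + 23)/(-51 - 14)) = (152 + 100)*((3 + 23)/(-51 - 14)) = 252*(26/(-65)) = 252*(26*(-1/65)) = 252*(-⅖) = -504/5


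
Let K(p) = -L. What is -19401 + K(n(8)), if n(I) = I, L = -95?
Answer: -19306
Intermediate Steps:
K(p) = 95 (K(p) = -1*(-95) = 95)
-19401 + K(n(8)) = -19401 + 95 = -19306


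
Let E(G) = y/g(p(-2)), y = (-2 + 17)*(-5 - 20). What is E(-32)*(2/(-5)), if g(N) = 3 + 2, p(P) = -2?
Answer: 30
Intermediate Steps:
g(N) = 5
y = -375 (y = 15*(-25) = -375)
E(G) = -75 (E(G) = -375/5 = -375*1/5 = -75)
E(-32)*(2/(-5)) = -150/(-5) = -150*(-1)/5 = -75*(-2/5) = 30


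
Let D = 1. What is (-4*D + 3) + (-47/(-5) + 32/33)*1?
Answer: 1546/165 ≈ 9.3697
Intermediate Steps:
(-4*D + 3) + (-47/(-5) + 32/33)*1 = (-4*1 + 3) + (-47/(-5) + 32/33)*1 = (-4 + 3) + (-47*(-1/5) + 32*(1/33))*1 = -1 + (47/5 + 32/33)*1 = -1 + (1711/165)*1 = -1 + 1711/165 = 1546/165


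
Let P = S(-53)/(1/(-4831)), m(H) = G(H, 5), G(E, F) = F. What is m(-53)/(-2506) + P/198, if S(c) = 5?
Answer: -15133355/124047 ≈ -122.00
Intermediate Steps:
m(H) = 5
P = -24155 (P = 5/(1/(-4831)) = 5/(-1/4831) = 5*(-4831) = -24155)
m(-53)/(-2506) + P/198 = 5/(-2506) - 24155/198 = 5*(-1/2506) - 24155*1/198 = -5/2506 - 24155/198 = -15133355/124047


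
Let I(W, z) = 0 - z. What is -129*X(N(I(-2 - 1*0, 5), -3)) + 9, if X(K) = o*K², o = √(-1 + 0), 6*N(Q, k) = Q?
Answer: 9 - 1075*I/12 ≈ 9.0 - 89.583*I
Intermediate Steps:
I(W, z) = -z
N(Q, k) = Q/6
o = I (o = √(-1) = I ≈ 1.0*I)
X(K) = I*K²
-129*X(N(I(-2 - 1*0, 5), -3)) + 9 = -129*I*((-1*5)/6)² + 9 = -129*I*((⅙)*(-5))² + 9 = -129*I*(-⅚)² + 9 = -129*I*25/36 + 9 = -1075*I/12 + 9 = 9 - 1075*I/12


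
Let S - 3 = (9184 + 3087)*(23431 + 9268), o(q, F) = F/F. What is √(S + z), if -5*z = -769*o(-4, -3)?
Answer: √10031239645/5 ≈ 20031.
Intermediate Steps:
o(q, F) = 1
S = 401249432 (S = 3 + (9184 + 3087)*(23431 + 9268) = 3 + 12271*32699 = 3 + 401249429 = 401249432)
z = 769/5 (z = -(-769)/5 = -⅕*(-769) = 769/5 ≈ 153.80)
√(S + z) = √(401249432 + 769/5) = √(2006247929/5) = √10031239645/5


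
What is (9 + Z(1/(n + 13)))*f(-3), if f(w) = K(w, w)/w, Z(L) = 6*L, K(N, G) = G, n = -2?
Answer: 105/11 ≈ 9.5455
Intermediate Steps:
f(w) = 1 (f(w) = w/w = 1)
(9 + Z(1/(n + 13)))*f(-3) = (9 + 6/(-2 + 13))*1 = (9 + 6/11)*1 = (105/11)*1 = 105/11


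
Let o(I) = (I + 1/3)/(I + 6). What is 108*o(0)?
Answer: 6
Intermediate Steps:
o(I) = (⅓ + I)/(6 + I) (o(I) = (I + ⅓)/(6 + I) = (⅓ + I)/(6 + I))
108*o(0) = 108*((⅓ + 0)/(6 + 0)) = 108*((⅓)/6) = 108*((⅙)*(⅓)) = 108*(1/18) = 6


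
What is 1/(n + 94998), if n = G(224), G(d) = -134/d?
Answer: 112/10639709 ≈ 1.0527e-5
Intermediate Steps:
n = -67/112 (n = -134/224 = -134*1/224 = -67/112 ≈ -0.59821)
1/(n + 94998) = 1/(-67/112 + 94998) = 1/(10639709/112) = 112/10639709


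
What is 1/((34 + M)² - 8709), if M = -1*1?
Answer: -1/7620 ≈ -0.00013123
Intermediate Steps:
M = -1
1/((34 + M)² - 8709) = 1/((34 - 1)² - 8709) = 1/(33² - 8709) = 1/(1089 - 8709) = 1/(-7620) = -1/7620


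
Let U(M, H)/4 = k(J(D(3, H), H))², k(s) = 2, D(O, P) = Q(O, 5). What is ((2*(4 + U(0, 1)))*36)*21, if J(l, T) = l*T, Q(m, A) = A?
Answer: 30240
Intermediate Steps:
D(O, P) = 5
J(l, T) = T*l
U(M, H) = 16 (U(M, H) = 4*2² = 4*4 = 16)
((2*(4 + U(0, 1)))*36)*21 = ((2*(4 + 16))*36)*21 = ((2*20)*36)*21 = (40*36)*21 = 1440*21 = 30240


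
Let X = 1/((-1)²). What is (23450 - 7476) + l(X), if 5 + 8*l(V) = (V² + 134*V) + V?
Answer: 127923/8 ≈ 15990.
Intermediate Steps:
X = 1 (X = 1/1 = 1)
l(V) = -5/8 + V²/8 + 135*V/8 (l(V) = -5/8 + ((V² + 134*V) + V)/8 = -5/8 + (V² + 135*V)/8 = -5/8 + (V²/8 + 135*V/8) = -5/8 + V²/8 + 135*V/8)
(23450 - 7476) + l(X) = (23450 - 7476) + (-5/8 + (⅛)*1² + (135/8)*1) = 15974 + (-5/8 + (⅛)*1 + 135/8) = 15974 + (-5/8 + ⅛ + 135/8) = 15974 + 131/8 = 127923/8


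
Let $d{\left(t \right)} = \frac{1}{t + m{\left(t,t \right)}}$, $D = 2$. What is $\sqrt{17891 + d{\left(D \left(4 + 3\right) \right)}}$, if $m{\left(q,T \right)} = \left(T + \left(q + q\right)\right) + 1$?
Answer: $\frac{154 \sqrt{2451}}{57} \approx 133.76$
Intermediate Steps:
$m{\left(q,T \right)} = 1 + T + 2 q$ ($m{\left(q,T \right)} = \left(T + 2 q\right) + 1 = 1 + T + 2 q$)
$d{\left(t \right)} = \frac{1}{1 + 4 t}$ ($d{\left(t \right)} = \frac{1}{t + \left(1 + t + 2 t\right)} = \frac{1}{t + \left(1 + 3 t\right)} = \frac{1}{1 + 4 t}$)
$\sqrt{17891 + d{\left(D \left(4 + 3\right) \right)}} = \sqrt{17891 + \frac{1}{1 + 4 \cdot 2 \left(4 + 3\right)}} = \sqrt{17891 + \frac{1}{1 + 4 \cdot 2 \cdot 7}} = \sqrt{17891 + \frac{1}{1 + 4 \cdot 14}} = \sqrt{17891 + \frac{1}{1 + 56}} = \sqrt{17891 + \frac{1}{57}} = \sqrt{\frac{1019788}{57}} = \frac{154 \sqrt{2451}}{57}$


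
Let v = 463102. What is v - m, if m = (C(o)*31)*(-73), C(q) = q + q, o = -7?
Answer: 431420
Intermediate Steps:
C(q) = 2*q
m = 31682 (m = ((2*(-7))*31)*(-73) = -14*31*(-73) = -434*(-73) = 31682)
v - m = 463102 - 1*31682 = 463102 - 31682 = 431420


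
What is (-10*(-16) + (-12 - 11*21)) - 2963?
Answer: -3046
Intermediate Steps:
(-10*(-16) + (-12 - 11*21)) - 2963 = (160 + (-12 - 231)) - 2963 = (160 - 243) - 2963 = -83 - 2963 = -3046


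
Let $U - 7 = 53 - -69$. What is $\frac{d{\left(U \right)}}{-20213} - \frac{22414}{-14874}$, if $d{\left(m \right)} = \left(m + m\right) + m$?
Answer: $\frac{223648972}{150324081} \approx 1.4878$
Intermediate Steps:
$U = 129$ ($U = 7 + \left(53 - -69\right) = 7 + \left(53 + 69\right) = 7 + 122 = 129$)
$d{\left(m \right)} = 3 m$ ($d{\left(m \right)} = 2 m + m = 3 m$)
$\frac{d{\left(U \right)}}{-20213} - \frac{22414}{-14874} = \frac{3 \cdot 129}{-20213} - \frac{22414}{-14874} = 387 \left(- \frac{1}{20213}\right) - - \frac{11207}{7437} = - \frac{387}{20213} + \frac{11207}{7437} = \frac{223648972}{150324081}$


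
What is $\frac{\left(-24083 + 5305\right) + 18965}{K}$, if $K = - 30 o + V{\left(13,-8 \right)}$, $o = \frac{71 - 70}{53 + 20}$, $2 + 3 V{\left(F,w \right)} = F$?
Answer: $\frac{40953}{713} \approx 57.438$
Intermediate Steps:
$V{\left(F,w \right)} = - \frac{2}{3} + \frac{F}{3}$
$o = \frac{1}{73}$ ($o = 1 \cdot \frac{1}{73} = \frac{1}{73} \approx 0.013699$)
$K = \frac{713}{219}$ ($K = \left(-30\right) \frac{1}{73} + \left(- \frac{2}{3} + \frac{1}{3} \cdot 13\right) = - \frac{30}{73} + \left(- \frac{2}{3} + \frac{13}{3}\right) = - \frac{30}{73} + \frac{11}{3} = \frac{713}{219} \approx 3.2557$)
$\frac{\left(-24083 + 5305\right) + 18965}{K} = \frac{\left(-24083 + 5305\right) + 18965}{\frac{713}{219}} = \left(-18778 + 18965\right) \frac{219}{713} = 187 \cdot \frac{219}{713} = \frac{40953}{713}$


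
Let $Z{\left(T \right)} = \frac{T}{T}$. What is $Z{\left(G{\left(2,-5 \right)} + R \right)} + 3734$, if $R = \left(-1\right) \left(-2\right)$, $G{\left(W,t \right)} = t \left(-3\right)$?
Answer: $3735$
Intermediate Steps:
$G{\left(W,t \right)} = - 3 t$
$R = 2$
$Z{\left(T \right)} = 1$
$Z{\left(G{\left(2,-5 \right)} + R \right)} + 3734 = 1 + 3734 = 3735$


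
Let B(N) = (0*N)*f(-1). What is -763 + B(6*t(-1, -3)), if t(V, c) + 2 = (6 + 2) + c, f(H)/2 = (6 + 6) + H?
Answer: -763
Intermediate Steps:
f(H) = 24 + 2*H (f(H) = 2*((6 + 6) + H) = 2*(12 + H) = 24 + 2*H)
t(V, c) = 6 + c (t(V, c) = -2 + ((6 + 2) + c) = -2 + (8 + c) = 6 + c)
B(N) = 0 (B(N) = (0*N)*(24 + 2*(-1)) = 0*(24 - 2) = 0*22 = 0)
-763 + B(6*t(-1, -3)) = -763 + 0 = -763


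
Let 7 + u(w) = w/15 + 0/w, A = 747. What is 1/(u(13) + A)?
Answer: 15/11113 ≈ 0.0013498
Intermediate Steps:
u(w) = -7 + w/15 (u(w) = -7 + (w/15 + 0/w) = -7 + (w*(1/15) + 0) = -7 + (w/15 + 0) = -7 + w/15)
1/(u(13) + A) = 1/((-7 + (1/15)*13) + 747) = 1/((-7 + 13/15) + 747) = 1/(-92/15 + 747) = 1/(11113/15) = 15/11113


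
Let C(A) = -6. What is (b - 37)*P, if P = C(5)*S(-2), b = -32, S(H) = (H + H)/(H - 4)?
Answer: 276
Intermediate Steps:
S(H) = 2*H/(-4 + H) (S(H) = (2*H)/(-4 + H) = 2*H/(-4 + H))
P = -4 (P = -12*(-2)/(-4 - 2) = -12*(-2)/(-6) = -12*(-2)*(-1)/6 = -6*2/3 = -4)
(b - 37)*P = (-32 - 37)*(-4) = -69*(-4) = 276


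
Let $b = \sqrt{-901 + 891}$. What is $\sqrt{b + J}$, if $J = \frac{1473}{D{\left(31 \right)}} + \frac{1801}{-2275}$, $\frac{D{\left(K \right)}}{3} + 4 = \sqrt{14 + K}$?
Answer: $\sqrt{- \frac{1801}{2275} - \frac{1473}{12 - 9 \sqrt{5}} + i \sqrt{10}} \approx 13.436 + 0.1177 i$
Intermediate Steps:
$b = i \sqrt{10}$ ($b = \sqrt{-10} = i \sqrt{10} \approx 3.1623 i$)
$D{\left(K \right)} = -12 + 3 \sqrt{14 + K}$
$J = - \frac{1801}{2275} + \frac{1473}{-12 + 9 \sqrt{5}}$ ($J = \frac{1473}{-12 + 3 \sqrt{14 + 31}} + \frac{1801}{-2275} = \frac{1473}{-12 + 3 \sqrt{45}} + 1801 \left(- \frac{1}{2275}\right) = \frac{1473}{-12 + 3 \cdot 3 \sqrt{5}} - \frac{1801}{2275} = \frac{1473}{-12 + 9 \sqrt{5}} - \frac{1801}{2275} = - \frac{1801}{2275} + \frac{1473}{-12 + 9 \sqrt{5}} \approx 180.51$)
$\sqrt{b + J} = \sqrt{i \sqrt{10} + \left(\frac{4415871}{65975} + \frac{1473 \sqrt{5}}{29}\right)} = \sqrt{\frac{4415871}{65975} + \frac{1473 \sqrt{5}}{29} + i \sqrt{10}}$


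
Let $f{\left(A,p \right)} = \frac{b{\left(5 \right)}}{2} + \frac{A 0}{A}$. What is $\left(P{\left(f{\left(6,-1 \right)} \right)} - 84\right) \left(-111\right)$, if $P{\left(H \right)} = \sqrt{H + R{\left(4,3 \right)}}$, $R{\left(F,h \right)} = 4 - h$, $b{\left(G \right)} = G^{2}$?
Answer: $9324 - \frac{333 \sqrt{6}}{2} \approx 8916.2$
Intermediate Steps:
$f{\left(A,p \right)} = \frac{25}{2}$ ($f{\left(A,p \right)} = \frac{5^{2}}{2} + \frac{A 0}{A} = 25 \cdot \frac{1}{2} + \frac{0}{A} = \frac{25}{2} + 0 = \frac{25}{2}$)
$P{\left(H \right)} = \sqrt{1 + H}$ ($P{\left(H \right)} = \sqrt{H + \left(4 - 3\right)} = \sqrt{H + 1} = \sqrt{1 + H}$)
$\left(P{\left(f{\left(6,-1 \right)} \right)} - 84\right) \left(-111\right) = \left(\sqrt{1 + \frac{25}{2}} - 84\right) \left(-111\right) = \left(\sqrt{\frac{27}{2}} - 84\right) \left(-111\right) = \left(\frac{3 \sqrt{6}}{2} - 84\right) \left(-111\right) = \left(-84 + \frac{3 \sqrt{6}}{2}\right) \left(-111\right) = 9324 - \frac{333 \sqrt{6}}{2}$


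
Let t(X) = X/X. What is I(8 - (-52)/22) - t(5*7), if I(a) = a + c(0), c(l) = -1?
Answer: 92/11 ≈ 8.3636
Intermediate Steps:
t(X) = 1
I(a) = -1 + a (I(a) = a - 1 = -1 + a)
I(8 - (-52)/22) - t(5*7) = (-1 + (8 - (-52)/22)) - 1*1 = (-1 + (8 - (-52)/22)) - 1 = (-1 + (8 - 1*(-26/11))) - 1 = (-1 + (8 + 26/11)) - 1 = (-1 + 114/11) - 1 = 103/11 - 1 = 92/11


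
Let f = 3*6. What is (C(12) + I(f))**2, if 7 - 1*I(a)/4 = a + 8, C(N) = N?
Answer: 4096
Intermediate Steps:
f = 18
I(a) = -4 - 4*a (I(a) = 28 - 4*(a + 8) = 28 - 4*(8 + a) = 28 + (-32 - 4*a) = -4 - 4*a)
(C(12) + I(f))**2 = (12 + (-4 - 4*18))**2 = (12 + (-4 - 72))**2 = (12 - 76)**2 = (-64)**2 = 4096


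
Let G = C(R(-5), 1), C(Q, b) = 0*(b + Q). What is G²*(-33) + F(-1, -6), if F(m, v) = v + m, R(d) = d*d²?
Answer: -7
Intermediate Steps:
R(d) = d³
F(m, v) = m + v
C(Q, b) = 0 (C(Q, b) = 0*(Q + b) = 0)
G = 0
G²*(-33) + F(-1, -6) = 0²*(-33) + (-1 - 6) = 0*(-33) - 7 = 0 - 7 = -7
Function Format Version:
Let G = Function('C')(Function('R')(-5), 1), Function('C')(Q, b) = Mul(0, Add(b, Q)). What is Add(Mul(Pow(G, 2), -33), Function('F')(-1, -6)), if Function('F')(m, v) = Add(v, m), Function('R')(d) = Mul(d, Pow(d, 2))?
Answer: -7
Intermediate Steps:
Function('R')(d) = Pow(d, 3)
Function('F')(m, v) = Add(m, v)
Function('C')(Q, b) = 0 (Function('C')(Q, b) = Mul(0, Add(Q, b)) = 0)
G = 0
Add(Mul(Pow(G, 2), -33), Function('F')(-1, -6)) = Add(Mul(Pow(0, 2), -33), Add(-1, -6)) = Add(Mul(0, -33), -7) = Add(0, -7) = -7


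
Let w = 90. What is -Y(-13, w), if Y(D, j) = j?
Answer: -90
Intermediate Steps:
-Y(-13, w) = -1*90 = -90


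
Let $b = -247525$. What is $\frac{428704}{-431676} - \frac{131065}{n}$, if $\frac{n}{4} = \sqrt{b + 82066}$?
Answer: $- \frac{107176}{107919} + \frac{131065 i \sqrt{165459}}{661836} \approx -0.99312 + 80.553 i$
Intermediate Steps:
$n = 4 i \sqrt{165459}$ ($n = 4 \sqrt{-247525 + 82066} = 4 \sqrt{-165459} = 4 i \sqrt{165459} \approx 1627.1 i$)
$\frac{428704}{-431676} - \frac{131065}{n} = \frac{428704}{-431676} - \frac{131065}{4 i \sqrt{165459}} = 428704 \left(- \frac{1}{431676}\right) - 131065 \left(- \frac{i \sqrt{165459}}{661836}\right) = - \frac{107176}{107919} + \frac{131065 i \sqrt{165459}}{661836}$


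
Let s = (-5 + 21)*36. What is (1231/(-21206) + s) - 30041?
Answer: -624836021/21206 ≈ -29465.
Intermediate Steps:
s = 576 (s = 16*36 = 576)
(1231/(-21206) + s) - 30041 = (1231/(-21206) + 576) - 30041 = (1231*(-1/21206) + 576) - 30041 = (-1231/21206 + 576) - 30041 = 12213425/21206 - 30041 = -624836021/21206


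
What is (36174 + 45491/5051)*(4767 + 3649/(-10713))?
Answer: 9332698611526030/54111363 ≈ 1.7247e+8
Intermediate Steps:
(36174 + 45491/5051)*(4767 + 3649/(-10713)) = (36174 + 45491*(1/5051))*(4767 + 3649*(-1/10713)) = (36174 + 45491/5051)*(4767 - 3649/10713) = (182760365/5051)*(51065222/10713) = 9332698611526030/54111363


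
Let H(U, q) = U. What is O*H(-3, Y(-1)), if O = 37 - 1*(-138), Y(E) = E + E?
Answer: -525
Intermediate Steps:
Y(E) = 2*E
O = 175 (O = 37 + 138 = 175)
O*H(-3, Y(-1)) = 175*(-3) = -525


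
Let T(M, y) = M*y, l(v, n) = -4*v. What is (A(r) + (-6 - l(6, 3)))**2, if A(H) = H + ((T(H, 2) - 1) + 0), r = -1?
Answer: 196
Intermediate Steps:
A(H) = -1 + 3*H (A(H) = H + ((H*2 - 1) + 0) = H + ((2*H - 1) + 0) = H + ((-1 + 2*H) + 0) = H + (-1 + 2*H) = -1 + 3*H)
(A(r) + (-6 - l(6, 3)))**2 = ((-1 + 3*(-1)) + (-6 - (-4)*6))**2 = ((-1 - 3) + (-6 - 1*(-24)))**2 = (-4 + (-6 + 24))**2 = (-4 + 18)**2 = 14**2 = 196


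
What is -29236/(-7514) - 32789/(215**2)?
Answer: 552528777/173667325 ≈ 3.1815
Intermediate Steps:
-29236/(-7514) - 32789/(215**2) = -29236*(-1/7514) - 32789/46225 = 14618/3757 - 32789*1/46225 = 14618/3757 - 32789/46225 = 552528777/173667325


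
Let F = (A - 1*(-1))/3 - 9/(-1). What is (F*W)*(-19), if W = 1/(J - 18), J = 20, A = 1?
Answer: -551/6 ≈ -91.833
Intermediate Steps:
F = 29/3 (F = (1 - 1*(-1))/3 - 9/(-1) = (1 + 1)*(⅓) - 9*(-1) = 2*(⅓) + 9 = ⅔ + 9 = 29/3 ≈ 9.6667)
W = ½ (W = 1/(20 - 18) = 1/2 = ½ ≈ 0.50000)
(F*W)*(-19) = ((29/3)*(½))*(-19) = (29/6)*(-19) = -551/6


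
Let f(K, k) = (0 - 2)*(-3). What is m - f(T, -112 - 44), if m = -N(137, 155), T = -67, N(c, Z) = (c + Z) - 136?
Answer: -162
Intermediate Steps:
N(c, Z) = -136 + Z + c (N(c, Z) = (Z + c) - 136 = -136 + Z + c)
f(K, k) = 6 (f(K, k) = -2*(-3) = 6)
m = -156 (m = -(-136 + 155 + 137) = -1*156 = -156)
m - f(T, -112 - 44) = -156 - 1*6 = -156 - 6 = -162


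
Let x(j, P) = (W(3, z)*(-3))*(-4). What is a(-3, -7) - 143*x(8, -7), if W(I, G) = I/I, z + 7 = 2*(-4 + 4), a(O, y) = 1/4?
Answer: -6863/4 ≈ -1715.8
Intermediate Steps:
a(O, y) = ¼
z = -7 (z = -7 + 2*(-4 + 4) = -7 + 2*0 = -7 + 0 = -7)
W(I, G) = 1
x(j, P) = 12 (x(j, P) = (1*(-3))*(-4) = -3*(-4) = 12)
a(-3, -7) - 143*x(8, -7) = ¼ - 143*12 = ¼ - 1716 = -6863/4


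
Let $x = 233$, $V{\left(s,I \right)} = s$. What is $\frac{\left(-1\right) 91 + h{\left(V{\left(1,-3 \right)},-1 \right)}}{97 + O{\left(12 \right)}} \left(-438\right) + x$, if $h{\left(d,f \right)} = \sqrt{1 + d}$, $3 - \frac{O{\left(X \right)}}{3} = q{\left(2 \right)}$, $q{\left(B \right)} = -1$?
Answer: $\frac{65255}{109} - \frac{438 \sqrt{2}}{109} \approx 592.99$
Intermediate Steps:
$O{\left(X \right)} = 12$ ($O{\left(X \right)} = 9 - -3 = 9 + 3 = 12$)
$\frac{\left(-1\right) 91 + h{\left(V{\left(1,-3 \right)},-1 \right)}}{97 + O{\left(12 \right)}} \left(-438\right) + x = \frac{\left(-1\right) 91 + \sqrt{1 + 1}}{97 + 12} \left(-438\right) + 233 = \frac{-91 + \sqrt{2}}{109} \left(-438\right) + 233 = \left(-91 + \sqrt{2}\right) \frac{1}{109} \left(-438\right) + 233 = \left(- \frac{91}{109} + \frac{\sqrt{2}}{109}\right) \left(-438\right) + 233 = \left(\frac{39858}{109} - \frac{438 \sqrt{2}}{109}\right) + 233 = \frac{65255}{109} - \frac{438 \sqrt{2}}{109}$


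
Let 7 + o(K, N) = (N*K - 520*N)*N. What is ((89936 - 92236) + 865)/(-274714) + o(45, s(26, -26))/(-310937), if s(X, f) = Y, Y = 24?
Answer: 6873624363/7765340638 ≈ 0.88517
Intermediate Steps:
s(X, f) = 24
o(K, N) = -7 + N*(-520*N + K*N) (o(K, N) = -7 + (N*K - 520*N)*N = -7 + (K*N - 520*N)*N = -7 + (-520*N + K*N)*N = -7 + N*(-520*N + K*N))
((89936 - 92236) + 865)/(-274714) + o(45, s(26, -26))/(-310937) = ((89936 - 92236) + 865)/(-274714) + (-7 - 520*24**2 + 45*24**2)/(-310937) = (-2300 + 865)*(-1/274714) + (-7 - 520*576 + 45*576)*(-1/310937) = -1435*(-1/274714) + (-7 - 299520 + 25920)*(-1/310937) = 1435/274714 - 273607*(-1/310937) = 1435/274714 + 273607/310937 = 6873624363/7765340638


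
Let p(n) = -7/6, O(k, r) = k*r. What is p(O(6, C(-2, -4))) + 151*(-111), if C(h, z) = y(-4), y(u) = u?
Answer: -100573/6 ≈ -16762.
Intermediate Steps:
C(h, z) = -4
p(n) = -7/6 (p(n) = -7*⅙ = -7/6)
p(O(6, C(-2, -4))) + 151*(-111) = -7/6 + 151*(-111) = -7/6 - 16761 = -100573/6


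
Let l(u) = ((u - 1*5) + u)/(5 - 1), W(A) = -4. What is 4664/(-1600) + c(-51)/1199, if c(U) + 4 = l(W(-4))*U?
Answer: -666667/239800 ≈ -2.7801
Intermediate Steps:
l(u) = -5/4 + u/2 (l(u) = ((u - 5) + u)/4 = ((-5 + u) + u)*(¼) = (-5 + 2*u)*(¼) = -5/4 + u/2)
c(U) = -4 - 13*U/4 (c(U) = -4 + (-5/4 + (½)*(-4))*U = -4 + (-5/4 - 2)*U = -4 - 13*U/4)
4664/(-1600) + c(-51)/1199 = 4664/(-1600) + (-4 - 13/4*(-51))/1199 = 4664*(-1/1600) + (-4 + 663/4)*(1/1199) = -583/200 + (647/4)*(1/1199) = -583/200 + 647/4796 = -666667/239800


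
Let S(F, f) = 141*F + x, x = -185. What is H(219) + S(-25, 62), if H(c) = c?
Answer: -3491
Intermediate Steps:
S(F, f) = -185 + 141*F (S(F, f) = 141*F - 185 = -185 + 141*F)
H(219) + S(-25, 62) = 219 + (-185 + 141*(-25)) = 219 + (-185 - 3525) = 219 - 3710 = -3491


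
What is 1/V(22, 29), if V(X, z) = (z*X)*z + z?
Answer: 1/18531 ≈ 5.3964e-5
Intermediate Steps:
V(X, z) = z + X*z² (V(X, z) = (X*z)*z + z = X*z² + z = z + X*z²)
1/V(22, 29) = 1/(29*(1 + 22*29)) = 1/(29*(1 + 638)) = 1/(29*639) = 1/18531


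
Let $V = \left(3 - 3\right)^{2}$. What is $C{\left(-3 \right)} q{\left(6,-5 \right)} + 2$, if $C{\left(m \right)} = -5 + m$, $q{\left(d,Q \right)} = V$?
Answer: $2$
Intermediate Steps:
$V = 0$ ($V = 0^{2} = 0$)
$q{\left(d,Q \right)} = 0$
$C{\left(-3 \right)} q{\left(6,-5 \right)} + 2 = \left(-5 - 3\right) 0 + 2 = \left(-8\right) 0 + 2 = 0 + 2 = 2$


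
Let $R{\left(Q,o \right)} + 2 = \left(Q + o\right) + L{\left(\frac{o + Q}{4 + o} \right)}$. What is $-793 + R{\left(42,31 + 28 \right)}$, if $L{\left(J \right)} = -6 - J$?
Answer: $- \frac{44201}{63} \approx -701.6$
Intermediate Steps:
$R{\left(Q,o \right)} = -8 + Q + o - \frac{Q + o}{4 + o}$ ($R{\left(Q,o \right)} = -2 - \left(6 - Q - o + \frac{o + Q}{4 + o}\right) = -2 - \left(6 - Q - o + \frac{Q + o}{4 + o}\right) = -2 + \left(-6 + Q + o - \frac{Q + o}{4 + o}\right) = -8 + Q + o - \frac{Q + o}{4 + o}$)
$-793 + R{\left(42,31 + 28 \right)} = -793 + \frac{\left(-1\right) 42 - \left(31 + 28\right) + \left(4 + \left(31 + 28\right)\right) \left(-8 + 42 + \left(31 + 28\right)\right)}{4 + \left(31 + 28\right)} = -793 + \frac{-42 - 59 + \left(4 + 59\right) \left(-8 + 42 + 59\right)}{4 + 59} = -793 + \frac{-42 - 59 + 63 \cdot 93}{63} = -793 + \frac{-42 - 59 + 5859}{63} = -793 + \frac{1}{63} \cdot 5758 = -793 + \frac{5758}{63} = - \frac{44201}{63}$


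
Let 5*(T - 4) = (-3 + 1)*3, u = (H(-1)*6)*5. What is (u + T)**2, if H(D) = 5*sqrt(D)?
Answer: -562304/25 + 840*I ≈ -22492.0 + 840.0*I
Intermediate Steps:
u = 150*I (u = ((5*sqrt(-1))*6)*5 = ((5*I)*6)*5 = (30*I)*5 = 150*I ≈ 150.0*I)
T = 14/5 (T = 4 + ((-3 + 1)*3)/5 = 4 + (-2*3)/5 = 4 + (1/5)*(-6) = 4 - 6/5 = 14/5 ≈ 2.8000)
(u + T)**2 = (150*I + 14/5)**2 = (14/5 + 150*I)**2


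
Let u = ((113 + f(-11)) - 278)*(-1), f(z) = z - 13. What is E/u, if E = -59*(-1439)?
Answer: 84901/189 ≈ 449.21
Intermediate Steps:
f(z) = -13 + z
E = 84901
u = 189 (u = ((113 + (-13 - 11)) - 278)*(-1) = ((113 - 24) - 278)*(-1) = (89 - 278)*(-1) = -189*(-1) = 189)
E/u = 84901/189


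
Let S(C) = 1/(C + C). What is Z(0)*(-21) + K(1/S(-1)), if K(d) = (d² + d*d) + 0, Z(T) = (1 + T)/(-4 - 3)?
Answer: 11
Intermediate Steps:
S(C) = 1/(2*C)
Z(T) = -⅐ - T/7 (Z(T) = (1 + T)/(-7) = (1 + T)*(-⅐) = -⅐ - T/7)
K(d) = 2*d² (K(d) = (d² + d²) + 0 = 2*d² + 0 = 2*d²)
Z(0)*(-21) + K(1/S(-1)) = (-⅐ - ⅐*0)*(-21) + 2*(1/((½)/(-1)))² = (-⅐ + 0)*(-21) + 2*(1/((½)*(-1)))² = -⅐*(-21) + 2*(1/(-½))² = 3 + 2*(-2)² = 3 + 2*4 = 3 + 8 = 11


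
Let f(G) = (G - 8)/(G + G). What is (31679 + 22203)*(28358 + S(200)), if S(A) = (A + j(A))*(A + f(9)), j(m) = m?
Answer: 52557688204/9 ≈ 5.8397e+9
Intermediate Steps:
f(G) = (-8 + G)/(2*G) (f(G) = (-8 + G)/((2*G)) = (-8 + G)*(1/(2*G)) = (-8 + G)/(2*G))
S(A) = 2*A*(1/18 + A) (S(A) = (A + A)*(A + (1/2)*(-8 + 9)/9) = (2*A)*(A + (1/2)*(1/9)*1) = (2*A)*(A + 1/18) = (2*A)*(1/18 + A) = 2*A*(1/18 + A))
(31679 + 22203)*(28358 + S(200)) = (31679 + 22203)*(28358 + (1/9)*200*(1 + 18*200)) = 53882*(28358 + (1/9)*200*(1 + 3600)) = 53882*(28358 + (1/9)*200*3601) = 53882*(28358 + 720200/9) = 53882*(975422/9) = 52557688204/9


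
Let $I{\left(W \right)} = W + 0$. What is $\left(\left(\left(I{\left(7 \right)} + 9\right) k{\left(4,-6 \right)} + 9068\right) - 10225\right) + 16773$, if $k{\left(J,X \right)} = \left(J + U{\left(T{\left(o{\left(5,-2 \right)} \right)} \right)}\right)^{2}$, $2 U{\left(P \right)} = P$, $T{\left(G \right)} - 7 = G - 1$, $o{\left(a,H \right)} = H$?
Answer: $16192$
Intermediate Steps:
$T{\left(G \right)} = 6 + G$ ($T{\left(G \right)} = 7 + \left(G - 1\right) = 7 + \left(-1 + G\right) = 6 + G$)
$I{\left(W \right)} = W$
$U{\left(P \right)} = \frac{P}{2}$
$k{\left(J,X \right)} = \left(2 + J\right)^{2}$ ($k{\left(J,X \right)} = \left(J + \frac{6 - 2}{2}\right)^{2} = \left(J + \frac{1}{2} \cdot 4\right)^{2} = \left(J + 2\right)^{2} = \left(2 + J\right)^{2}$)
$\left(\left(\left(I{\left(7 \right)} + 9\right) k{\left(4,-6 \right)} + 9068\right) - 10225\right) + 16773 = \left(\left(\left(7 + 9\right) \left(2 + 4\right)^{2} + 9068\right) - 10225\right) + 16773 = \left(\left(16 \cdot 6^{2} + 9068\right) - 10225\right) + 16773 = \left(\left(16 \cdot 36 + 9068\right) - 10225\right) + 16773 = \left(\left(576 + 9068\right) - 10225\right) + 16773 = \left(9644 - 10225\right) + 16773 = -581 + 16773 = 16192$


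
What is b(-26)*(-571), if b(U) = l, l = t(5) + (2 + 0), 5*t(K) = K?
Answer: -1713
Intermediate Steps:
t(K) = K/5
l = 3 (l = (1/5)*5 + (2 + 0) = 1 + 2 = 3)
b(U) = 3
b(-26)*(-571) = 3*(-571) = -1713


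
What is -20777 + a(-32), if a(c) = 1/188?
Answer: -3906075/188 ≈ -20777.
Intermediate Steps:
a(c) = 1/188
-20777 + a(-32) = -20777 + 1/188 = -3906075/188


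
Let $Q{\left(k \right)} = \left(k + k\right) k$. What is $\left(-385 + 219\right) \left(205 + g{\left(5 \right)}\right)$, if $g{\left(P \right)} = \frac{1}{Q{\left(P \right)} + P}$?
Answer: $- \frac{1871816}{55} \approx -34033.0$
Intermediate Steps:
$Q{\left(k \right)} = 2 k^{2}$ ($Q{\left(k \right)} = 2 k k = 2 k^{2}$)
$g{\left(P \right)} = \frac{1}{P + 2 P^{2}}$ ($g{\left(P \right)} = \frac{1}{2 P^{2} + P} = \frac{1}{P + 2 P^{2}}$)
$\left(-385 + 219\right) \left(205 + g{\left(5 \right)}\right) = \left(-385 + 219\right) \left(205 + \frac{1}{5 \left(1 + 2 \cdot 5\right)}\right) = - 166 \left(205 + \frac{1}{5 \left(1 + 10\right)}\right) = - 166 \left(205 + \frac{1}{5 \cdot 11}\right) = - 166 \left(205 + \frac{1}{5} \cdot \frac{1}{11}\right) = - 166 \left(205 + \frac{1}{55}\right) = \left(-166\right) \frac{11276}{55} = - \frac{1871816}{55}$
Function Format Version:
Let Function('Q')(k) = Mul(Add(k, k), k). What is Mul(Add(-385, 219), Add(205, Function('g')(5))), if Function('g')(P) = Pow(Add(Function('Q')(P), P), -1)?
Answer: Rational(-1871816, 55) ≈ -34033.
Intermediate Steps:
Function('Q')(k) = Mul(2, Pow(k, 2)) (Function('Q')(k) = Mul(Mul(2, k), k) = Mul(2, Pow(k, 2)))
Function('g')(P) = Pow(Add(P, Mul(2, Pow(P, 2))), -1) (Function('g')(P) = Pow(Add(Mul(2, Pow(P, 2)), P), -1) = Pow(Add(P, Mul(2, Pow(P, 2))), -1))
Mul(Add(-385, 219), Add(205, Function('g')(5))) = Mul(Add(-385, 219), Add(205, Mul(Pow(5, -1), Pow(Add(1, Mul(2, 5)), -1)))) = Mul(-166, Add(205, Mul(Rational(1, 5), Pow(Add(1, 10), -1)))) = Mul(-166, Add(205, Mul(Rational(1, 5), Pow(11, -1)))) = Mul(-166, Add(205, Mul(Rational(1, 5), Rational(1, 11)))) = Mul(-166, Add(205, Rational(1, 55))) = Mul(-166, Rational(11276, 55)) = Rational(-1871816, 55)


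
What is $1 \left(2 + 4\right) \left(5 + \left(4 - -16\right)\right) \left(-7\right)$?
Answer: $-1050$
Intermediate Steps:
$1 \left(2 + 4\right) \left(5 + \left(4 - -16\right)\right) \left(-7\right) = 1 \cdot 6 \left(5 + \left(4 + 16\right)\right) \left(-7\right) = 1 \cdot 6 \left(5 + 20\right) \left(-7\right) = 1 \cdot 6 \cdot 25 \left(-7\right) = 1 \cdot 150 \left(-7\right) = 150 \left(-7\right) = -1050$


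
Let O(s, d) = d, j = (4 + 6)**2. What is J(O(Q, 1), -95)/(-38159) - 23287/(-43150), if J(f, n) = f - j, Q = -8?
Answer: 81170953/149687350 ≈ 0.54227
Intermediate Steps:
j = 100 (j = 10**2 = 100)
J(f, n) = -100 + f (J(f, n) = f - 1*100 = f - 100 = -100 + f)
J(O(Q, 1), -95)/(-38159) - 23287/(-43150) = (-100 + 1)/(-38159) - 23287/(-43150) = -99*(-1/38159) - 23287*(-1/43150) = 9/3469 + 23287/43150 = 81170953/149687350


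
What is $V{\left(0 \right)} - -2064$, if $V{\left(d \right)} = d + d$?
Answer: $2064$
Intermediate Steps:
$V{\left(d \right)} = 2 d$
$V{\left(0 \right)} - -2064 = 2 \cdot 0 - -2064 = 0 + 2064 = 2064$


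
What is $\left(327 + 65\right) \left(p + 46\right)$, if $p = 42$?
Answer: $34496$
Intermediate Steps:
$\left(327 + 65\right) \left(p + 46\right) = \left(327 + 65\right) \left(42 + 46\right) = 392 \cdot 88 = 34496$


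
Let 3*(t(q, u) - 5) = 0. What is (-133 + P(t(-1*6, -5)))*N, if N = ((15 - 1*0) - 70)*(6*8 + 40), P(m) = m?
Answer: 619520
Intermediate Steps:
t(q, u) = 5 (t(q, u) = 5 + (⅓)*0 = 5 + 0 = 5)
N = -4840 (N = ((15 + 0) - 70)*(48 + 40) = (15 - 70)*88 = -55*88 = -4840)
(-133 + P(t(-1*6, -5)))*N = (-133 + 5)*(-4840) = -128*(-4840) = 619520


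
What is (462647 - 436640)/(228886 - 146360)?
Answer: 26007/82526 ≈ 0.31514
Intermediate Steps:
(462647 - 436640)/(228886 - 146360) = 26007/82526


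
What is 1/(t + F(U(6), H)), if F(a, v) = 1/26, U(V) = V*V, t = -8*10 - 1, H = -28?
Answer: -26/2105 ≈ -0.012352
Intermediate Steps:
t = -81 (t = -80 - 1 = -81)
U(V) = V²
F(a, v) = 1/26
1/(t + F(U(6), H)) = 1/(-81 + 1/26) = 1/(-2105/26) = -26/2105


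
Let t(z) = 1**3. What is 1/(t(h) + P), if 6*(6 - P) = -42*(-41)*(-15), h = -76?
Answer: 1/4312 ≈ 0.00023191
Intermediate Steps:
P = 4311 (P = 6 - (-42*(-41))*(-15)/6 = 6 - 287*(-15) = 6 - 1/6*(-25830) = 6 + 4305 = 4311)
t(z) = 1
1/(t(h) + P) = 1/(1 + 4311) = 1/4312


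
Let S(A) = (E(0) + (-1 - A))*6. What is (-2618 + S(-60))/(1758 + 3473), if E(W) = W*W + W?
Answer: -2264/5231 ≈ -0.43280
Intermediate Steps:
E(W) = W + W² (E(W) = W² + W = W + W²)
S(A) = -6 - 6*A (S(A) = (0*(1 + 0) + (-1 - A))*6 = (0*1 + (-1 - A))*6 = (0 + (-1 - A))*6 = (-1 - A)*6 = -6 - 6*A)
(-2618 + S(-60))/(1758 + 3473) = (-2618 + (-6 - 6*(-60)))/(1758 + 3473) = (-2618 + (-6 + 360))/5231 = (-2618 + 354)*(1/5231) = -2264*1/5231 = -2264/5231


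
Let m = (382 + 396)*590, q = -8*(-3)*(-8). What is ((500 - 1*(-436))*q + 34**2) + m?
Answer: 280464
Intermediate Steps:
q = -192 (q = 24*(-8) = -192)
m = 459020 (m = 778*590 = 459020)
((500 - 1*(-436))*q + 34**2) + m = ((500 - 1*(-436))*(-192) + 34**2) + 459020 = ((500 + 436)*(-192) + 1156) + 459020 = (936*(-192) + 1156) + 459020 = (-179712 + 1156) + 459020 = -178556 + 459020 = 280464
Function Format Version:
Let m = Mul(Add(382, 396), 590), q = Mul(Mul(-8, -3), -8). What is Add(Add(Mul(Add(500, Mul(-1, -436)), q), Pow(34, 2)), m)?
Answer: 280464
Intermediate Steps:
q = -192 (q = Mul(24, -8) = -192)
m = 459020 (m = Mul(778, 590) = 459020)
Add(Add(Mul(Add(500, Mul(-1, -436)), q), Pow(34, 2)), m) = Add(Add(Mul(Add(500, Mul(-1, -436)), -192), Pow(34, 2)), 459020) = Add(Add(Mul(Add(500, 436), -192), 1156), 459020) = Add(Add(Mul(936, -192), 1156), 459020) = Add(Add(-179712, 1156), 459020) = Add(-178556, 459020) = 280464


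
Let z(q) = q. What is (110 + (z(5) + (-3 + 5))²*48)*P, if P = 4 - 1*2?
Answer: 4924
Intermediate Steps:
P = 2 (P = 4 - 2 = 2)
(110 + (z(5) + (-3 + 5))²*48)*P = (110 + (5 + (-3 + 5))²*48)*2 = (110 + (5 + 2)²*48)*2 = (110 + 7²*48)*2 = (110 + 49*48)*2 = (110 + 2352)*2 = 2462*2 = 4924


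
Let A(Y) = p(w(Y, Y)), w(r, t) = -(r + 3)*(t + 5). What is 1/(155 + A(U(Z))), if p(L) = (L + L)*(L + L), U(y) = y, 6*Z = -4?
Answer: 81/45679 ≈ 0.0017732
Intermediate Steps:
Z = -2/3 (Z = (1/6)*(-4) = -2/3 ≈ -0.66667)
w(r, t) = -(3 + r)*(5 + t)
p(L) = 4*L**2 (p(L) = (2*L)*(2*L) = 4*L**2)
A(Y) = 4*(-15 - Y**2 - 8*Y)**2 (A(Y) = 4*(-15 - 5*Y - 3*Y - Y*Y)**2 = 4*(-15 - 5*Y - 3*Y - Y**2)**2 = 4*(-15 - Y**2 - 8*Y)**2)
1/(155 + A(U(Z))) = 1/(155 + 4*(15 + (-2/3)**2 + 8*(-2/3))**2) = 1/(155 + 4*(15 + 4/9 - 16/3)**2) = 1/(155 + 4*(91/9)**2) = 1/(155 + 4*(8281/81)) = 1/(155 + 33124/81) = 1/(45679/81) = 81/45679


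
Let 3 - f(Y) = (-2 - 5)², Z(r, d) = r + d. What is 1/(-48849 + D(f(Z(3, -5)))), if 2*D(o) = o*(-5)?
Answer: -1/48734 ≈ -2.0520e-5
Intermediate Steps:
Z(r, d) = d + r
f(Y) = -46 (f(Y) = 3 - (-2 - 5)² = 3 - 1*(-7)² = 3 - 1*49 = 3 - 49 = -46)
D(o) = -5*o/2 (D(o) = (o*(-5))/2 = (-5*o)/2 = -5*o/2)
1/(-48849 + D(f(Z(3, -5)))) = 1/(-48849 - 5/2*(-46)) = 1/(-48849 + 115) = 1/(-48734) = -1/48734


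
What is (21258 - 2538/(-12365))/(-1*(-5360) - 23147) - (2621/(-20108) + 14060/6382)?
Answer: -1397476594678243/427640241993580 ≈ -3.2679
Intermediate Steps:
(21258 - 2538/(-12365))/(-1*(-5360) - 23147) - (2621/(-20108) + 14060/6382) = (21258 - 2538*(-1/12365))/(5360 - 23147) - (2621*(-1/20108) + 14060*(1/6382)) = (21258 + 2538/12365)/(-17787) - (-2621/20108 + 7030/3191) = (262857708/12365)*(-1/17787) - 1*132995629/64164628 = -87619236/73312085 - 132995629/64164628 = -1397476594678243/427640241993580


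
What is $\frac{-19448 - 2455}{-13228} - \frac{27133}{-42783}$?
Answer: $\frac{1295991373}{565933524} \approx 2.29$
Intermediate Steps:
$\frac{-19448 - 2455}{-13228} - \frac{27133}{-42783} = \left(-21903\right) \left(- \frac{1}{13228}\right) - - \frac{27133}{42783} = \frac{21903}{13228} + \frac{27133}{42783} = \frac{1295991373}{565933524}$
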